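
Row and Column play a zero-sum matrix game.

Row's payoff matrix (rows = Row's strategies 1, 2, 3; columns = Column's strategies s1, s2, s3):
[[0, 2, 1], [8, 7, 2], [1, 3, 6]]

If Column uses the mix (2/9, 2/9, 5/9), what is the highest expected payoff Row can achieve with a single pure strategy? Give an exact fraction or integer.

40/9

1: (0)·(2/9) + (2)·(2/9) + (1)·(5/9) = 1.
2: (8)·(2/9) + (7)·(2/9) + (2)·(5/9) = 40/9.
3: (1)·(2/9) + (3)·(2/9) + (6)·(5/9) = 38/9.
The best pure response is 2 with expected payoff 40/9.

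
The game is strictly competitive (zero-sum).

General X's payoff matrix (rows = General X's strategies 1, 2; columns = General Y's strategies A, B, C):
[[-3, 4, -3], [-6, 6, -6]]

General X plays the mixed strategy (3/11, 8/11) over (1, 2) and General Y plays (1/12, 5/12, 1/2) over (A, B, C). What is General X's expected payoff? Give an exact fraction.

-3/4

Against (1/12, 5/12, 1/2), each row's expected payoff is 1: -1/12; 2: -1.
Taking the (3/11, 8/11)-weighted average: (3/11)·(-1/12) + (8/11)·(-1) = -3/4.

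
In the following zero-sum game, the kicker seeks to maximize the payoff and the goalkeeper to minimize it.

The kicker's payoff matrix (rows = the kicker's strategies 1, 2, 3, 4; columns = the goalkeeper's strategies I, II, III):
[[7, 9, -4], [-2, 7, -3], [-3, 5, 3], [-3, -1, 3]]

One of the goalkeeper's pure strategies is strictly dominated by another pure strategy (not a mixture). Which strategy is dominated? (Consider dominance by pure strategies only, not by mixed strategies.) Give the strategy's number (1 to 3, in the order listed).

2

The goalkeeper prefers columns that give the kicker less. Compare II with I: 7 < 9, -2 < 7, -3 < 5, -3 < -1.
So I strictly dominates II for the goalkeeper; II is strictly dominated.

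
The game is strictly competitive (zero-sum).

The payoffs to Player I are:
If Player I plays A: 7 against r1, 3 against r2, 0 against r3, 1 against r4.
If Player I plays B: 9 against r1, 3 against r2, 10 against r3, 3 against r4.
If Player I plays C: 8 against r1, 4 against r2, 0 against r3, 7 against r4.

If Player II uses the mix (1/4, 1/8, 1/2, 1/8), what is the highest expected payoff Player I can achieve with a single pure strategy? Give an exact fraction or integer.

8

A: (7)·(1/4) + (3)·(1/8) + (0)·(1/2) + (1)·(1/8) = 9/4.
B: (9)·(1/4) + (3)·(1/8) + (10)·(1/2) + (3)·(1/8) = 8.
C: (8)·(1/4) + (4)·(1/8) + (0)·(1/2) + (7)·(1/8) = 27/8.
The best pure response is B with expected payoff 8.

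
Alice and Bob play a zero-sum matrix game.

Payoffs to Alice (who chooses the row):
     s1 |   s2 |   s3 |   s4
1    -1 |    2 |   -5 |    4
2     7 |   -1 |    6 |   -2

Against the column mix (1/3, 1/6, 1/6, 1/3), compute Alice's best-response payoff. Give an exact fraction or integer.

5/2

1: (-1)·(1/3) + (2)·(1/6) + (-5)·(1/6) + (4)·(1/3) = 1/2.
2: (7)·(1/3) + (-1)·(1/6) + (6)·(1/6) + (-2)·(1/3) = 5/2.
The best pure response is 2 with expected payoff 5/2.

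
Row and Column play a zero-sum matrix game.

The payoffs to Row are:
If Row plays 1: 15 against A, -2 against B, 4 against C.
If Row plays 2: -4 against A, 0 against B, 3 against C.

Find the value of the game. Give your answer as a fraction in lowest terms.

Column C is strictly dominated by B for Column (it gives Row more in every row).
The remaining 2×2 game on (1, 2) × (A, B) has no saddle point. Let Row play 1 with probability p; indifference gives 15p − 4(1−p) = −2p, so p = 4/21.
Similarly Column's optimal q on A is 2/21, and the value is 15·(2/21) + (-2)·(19/21) = -8/21.

-8/21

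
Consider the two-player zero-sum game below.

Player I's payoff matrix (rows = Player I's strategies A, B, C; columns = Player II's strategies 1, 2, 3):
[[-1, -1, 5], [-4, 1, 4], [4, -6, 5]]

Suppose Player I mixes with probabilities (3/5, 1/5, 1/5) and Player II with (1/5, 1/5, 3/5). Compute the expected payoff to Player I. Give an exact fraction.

Against (1/5, 1/5, 3/5), each row's expected payoff is A: 13/5; B: 9/5; C: 13/5.
Taking the (3/5, 1/5, 1/5)-weighted average: (3/5)·(13/5) + (1/5)·(9/5) + (1/5)·(13/5) = 61/25.

61/25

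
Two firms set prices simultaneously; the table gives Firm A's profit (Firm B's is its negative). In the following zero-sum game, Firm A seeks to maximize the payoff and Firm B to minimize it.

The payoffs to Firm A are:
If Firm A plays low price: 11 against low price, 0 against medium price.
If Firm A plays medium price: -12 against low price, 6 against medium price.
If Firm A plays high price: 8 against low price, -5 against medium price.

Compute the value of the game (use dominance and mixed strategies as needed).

Row high price is strictly dominated by row low price, so Firm A never plays it.
The remaining 2×2 game on (low price, medium price) × (low price, medium price) has no saddle point. Let Firm A play low price with probability p; indifference gives 11p − 12(1−p) = 6(1−p), so p = 18/29.
Similarly Firm B's optimal q on low price is 6/29, and the value is 11·(6/29) + (0)·(23/29) = 66/29.

66/29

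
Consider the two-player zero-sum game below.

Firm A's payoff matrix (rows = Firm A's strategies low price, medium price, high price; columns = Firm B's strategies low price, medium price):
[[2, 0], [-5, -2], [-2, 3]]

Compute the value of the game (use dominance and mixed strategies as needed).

Row medium price is strictly dominated by row high price, so Firm A never plays it.
The remaining 2×2 game on (low price, high price) × (low price, medium price) has no saddle point. Let Firm A play low price with probability p; indifference gives 2p − 2(1−p) = 3(1−p), so p = 5/7.
Similarly Firm B's optimal q on low price is 3/7, and the value is 2·(3/7) + (0)·(4/7) = 6/7.

6/7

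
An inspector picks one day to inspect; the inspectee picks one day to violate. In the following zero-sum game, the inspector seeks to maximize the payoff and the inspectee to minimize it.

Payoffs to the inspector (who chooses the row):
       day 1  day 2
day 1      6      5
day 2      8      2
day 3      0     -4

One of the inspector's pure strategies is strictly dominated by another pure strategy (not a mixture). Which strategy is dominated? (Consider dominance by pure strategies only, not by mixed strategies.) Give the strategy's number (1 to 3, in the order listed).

3

Compare day 3 with day 1: 6 > 0, 5 > -4.
So day 1 strictly dominates day 3 for the inspector; day 3 is strictly dominated.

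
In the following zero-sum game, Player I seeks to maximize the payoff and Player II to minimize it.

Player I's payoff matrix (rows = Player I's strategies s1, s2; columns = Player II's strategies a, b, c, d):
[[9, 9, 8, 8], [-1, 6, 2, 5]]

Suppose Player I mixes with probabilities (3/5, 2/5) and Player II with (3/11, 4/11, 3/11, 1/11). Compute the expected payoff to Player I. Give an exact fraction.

Against (3/11, 4/11, 3/11, 1/11), each row's expected payoff is s1: 95/11; s2: 32/11.
Taking the (3/5, 2/5)-weighted average: (3/5)·(95/11) + (2/5)·(32/11) = 349/55.

349/55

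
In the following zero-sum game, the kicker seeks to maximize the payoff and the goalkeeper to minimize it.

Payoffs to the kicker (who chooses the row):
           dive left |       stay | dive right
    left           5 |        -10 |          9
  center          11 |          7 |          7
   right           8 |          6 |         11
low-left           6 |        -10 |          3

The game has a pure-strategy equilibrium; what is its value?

7

Row minima: -10, 7, 6, -10 → the kicker's maximin is 7.
Column maxima: 11, 7, 11 → the goalkeeper's minimax is 7.
They coincide at (center, stay), so the value is 7.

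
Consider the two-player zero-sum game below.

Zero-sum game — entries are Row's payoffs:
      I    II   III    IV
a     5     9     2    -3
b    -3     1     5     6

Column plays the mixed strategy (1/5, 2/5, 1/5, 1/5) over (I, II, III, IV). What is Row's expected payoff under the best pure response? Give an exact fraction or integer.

a: (5)·(1/5) + (9)·(2/5) + (2)·(1/5) + (-3)·(1/5) = 22/5.
b: (-3)·(1/5) + (1)·(2/5) + (5)·(1/5) + (6)·(1/5) = 2.
The best pure response is a with expected payoff 22/5.

22/5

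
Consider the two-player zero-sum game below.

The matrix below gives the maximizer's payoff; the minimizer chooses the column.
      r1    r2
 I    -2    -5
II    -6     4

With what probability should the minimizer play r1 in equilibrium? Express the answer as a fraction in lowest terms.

9/13

Row minima are -5 and -6, so the maximizer's maximin is -5; column maxima are -2 and 4, so the minimizer's minimax is -2. These differ, so the equilibrium is in mixed strategies.
Let the minimizer play r1 with probability q. The maximizer is indifferent when −2q − 5(1−q) = −6q + 4(1−q), giving q = 9/13.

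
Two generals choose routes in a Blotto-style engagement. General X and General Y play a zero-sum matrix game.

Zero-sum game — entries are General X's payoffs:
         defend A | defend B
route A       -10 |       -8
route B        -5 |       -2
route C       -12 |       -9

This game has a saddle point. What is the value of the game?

-5

Row minima: -10, -5, -12 → General X's maximin is -5.
Column maxima: -5, -2 → General Y's minimax is -5.
They coincide at (route B, defend A), so the value is -5.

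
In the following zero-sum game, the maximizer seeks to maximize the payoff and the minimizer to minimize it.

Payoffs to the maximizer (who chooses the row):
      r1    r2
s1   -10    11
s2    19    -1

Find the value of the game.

199/41

Row minima are -10 and -1, so the maximizer's maximin is -1; column maxima are 19 and 11, so the minimizer's minimax is 11. These differ, so the equilibrium is in mixed strategies.
Let the maximizer play s1 with probability p. The minimizer is indifferent when −10p + 19(1−p) = 11p − (1−p), giving p = 20/41.
Let the minimizer play r1 with probability q. The maximizer is indifferent when −10q + 11(1−q) = 19q − (1−q), giving q = 12/41.
The value is -10·(12/41) + (11)·(29/41) = 199/41.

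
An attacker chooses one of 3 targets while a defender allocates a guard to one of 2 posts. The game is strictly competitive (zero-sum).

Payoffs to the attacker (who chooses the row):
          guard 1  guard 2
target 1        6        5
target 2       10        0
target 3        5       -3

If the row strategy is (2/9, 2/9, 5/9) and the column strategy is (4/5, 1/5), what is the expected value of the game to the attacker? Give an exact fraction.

223/45

Against (4/5, 1/5), each row's expected payoff is target 1: 29/5; target 2: 8; target 3: 17/5.
Taking the (2/9, 2/9, 5/9)-weighted average: (2/9)·(29/5) + (2/9)·(8) + (5/9)·(17/5) = 223/45.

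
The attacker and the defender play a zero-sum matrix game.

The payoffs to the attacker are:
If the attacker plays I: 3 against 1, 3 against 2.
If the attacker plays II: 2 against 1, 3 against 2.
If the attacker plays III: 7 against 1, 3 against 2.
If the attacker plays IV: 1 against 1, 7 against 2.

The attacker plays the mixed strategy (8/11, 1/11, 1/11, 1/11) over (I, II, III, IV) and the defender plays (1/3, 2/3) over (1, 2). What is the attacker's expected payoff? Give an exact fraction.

36/11

Against (1/3, 2/3), each row's expected payoff is I: 3; II: 8/3; III: 13/3; IV: 5.
Taking the (8/11, 1/11, 1/11, 1/11)-weighted average: (8/11)·(3) + (1/11)·(8/3) + (1/11)·(13/3) + (1/11)·(5) = 36/11.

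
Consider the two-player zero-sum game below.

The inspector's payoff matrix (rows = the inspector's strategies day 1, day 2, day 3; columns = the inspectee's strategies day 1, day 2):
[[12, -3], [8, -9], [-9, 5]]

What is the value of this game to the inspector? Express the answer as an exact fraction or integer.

Row day 2 is strictly dominated by row day 1, so the inspector never plays it.
The remaining 2×2 game on (day 1, day 3) × (day 1, day 2) has no saddle point. Let the inspector play day 1 with probability p; indifference gives 12p − 9(1−p) = −3p + 5(1−p), so p = 14/29.
Similarly the inspectee's optimal q on day 1 is 8/29, and the value is 12·(8/29) + (-3)·(21/29) = 33/29.

33/29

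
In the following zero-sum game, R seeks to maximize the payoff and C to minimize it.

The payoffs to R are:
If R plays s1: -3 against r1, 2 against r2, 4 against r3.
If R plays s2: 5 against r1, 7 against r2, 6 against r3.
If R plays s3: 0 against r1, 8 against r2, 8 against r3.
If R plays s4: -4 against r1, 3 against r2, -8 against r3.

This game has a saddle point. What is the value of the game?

5

Row minima: -3, 5, 0, -8 → R's maximin is 5.
Column maxima: 5, 8, 8 → C's minimax is 5.
They coincide at (s2, r1), so the value is 5.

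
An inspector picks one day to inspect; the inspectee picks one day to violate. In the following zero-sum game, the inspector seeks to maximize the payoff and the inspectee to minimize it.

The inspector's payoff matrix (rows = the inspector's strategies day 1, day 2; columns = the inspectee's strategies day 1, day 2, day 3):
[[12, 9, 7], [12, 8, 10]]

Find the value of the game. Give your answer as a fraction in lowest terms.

17/2

Column day 1 is strictly dominated by day 3 for the inspectee (it gives the inspector more in every row).
The remaining 2×2 game on (day 1, day 2) × (day 2, day 3) has no saddle point. Let the inspector play day 1 with probability p; indifference gives 9p + 8(1−p) = 7p + 10(1−p), so p = 1/2.
Similarly the inspectee's optimal q on day 2 is 3/4, and the value is 9·(3/4) + (7)·(1/4) = 17/2.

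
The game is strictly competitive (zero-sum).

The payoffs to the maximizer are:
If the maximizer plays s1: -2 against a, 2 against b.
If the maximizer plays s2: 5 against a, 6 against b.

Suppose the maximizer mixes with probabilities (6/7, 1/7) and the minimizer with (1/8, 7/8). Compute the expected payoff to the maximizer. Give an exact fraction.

17/8

Against (1/8, 7/8), each row's expected payoff is s1: 3/2; s2: 47/8.
Taking the (6/7, 1/7)-weighted average: (6/7)·(3/2) + (1/7)·(47/8) = 17/8.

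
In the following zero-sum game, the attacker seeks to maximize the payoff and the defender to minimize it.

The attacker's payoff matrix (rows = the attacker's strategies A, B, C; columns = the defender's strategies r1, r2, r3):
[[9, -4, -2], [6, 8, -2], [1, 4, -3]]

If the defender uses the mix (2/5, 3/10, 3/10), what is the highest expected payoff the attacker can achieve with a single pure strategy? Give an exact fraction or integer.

21/5

A: (9)·(2/5) + (-4)·(3/10) + (-2)·(3/10) = 9/5.
B: (6)·(2/5) + (8)·(3/10) + (-2)·(3/10) = 21/5.
C: (1)·(2/5) + (4)·(3/10) + (-3)·(3/10) = 7/10.
The best pure response is B with expected payoff 21/5.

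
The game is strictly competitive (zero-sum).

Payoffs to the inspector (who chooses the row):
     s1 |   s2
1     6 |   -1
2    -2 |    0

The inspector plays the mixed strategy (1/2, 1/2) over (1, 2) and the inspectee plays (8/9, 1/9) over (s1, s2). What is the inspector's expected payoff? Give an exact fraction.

31/18

Against (8/9, 1/9), each row's expected payoff is 1: 47/9; 2: -16/9.
Taking the (1/2, 1/2)-weighted average: (1/2)·(47/9) + (1/2)·(-16/9) = 31/18.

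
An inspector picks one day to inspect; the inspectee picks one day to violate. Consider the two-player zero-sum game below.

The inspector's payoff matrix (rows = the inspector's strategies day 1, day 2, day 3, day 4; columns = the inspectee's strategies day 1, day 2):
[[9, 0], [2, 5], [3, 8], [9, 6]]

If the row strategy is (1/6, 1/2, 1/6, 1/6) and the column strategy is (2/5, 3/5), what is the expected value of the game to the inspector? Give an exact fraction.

47/10

Against (2/5, 3/5), each row's expected payoff is day 1: 18/5; day 2: 19/5; day 3: 6; day 4: 36/5.
Taking the (1/6, 1/2, 1/6, 1/6)-weighted average: (1/6)·(18/5) + (1/2)·(19/5) + (1/6)·(6) + (1/6)·(36/5) = 47/10.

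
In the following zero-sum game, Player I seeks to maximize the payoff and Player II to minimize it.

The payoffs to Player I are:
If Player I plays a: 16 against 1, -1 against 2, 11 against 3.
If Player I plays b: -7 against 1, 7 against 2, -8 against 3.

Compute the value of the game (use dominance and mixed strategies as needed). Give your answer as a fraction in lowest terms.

23/9

Column 1 is strictly dominated by 3 for Player II (it gives Player I more in every row).
The remaining 2×2 game on (a, b) × (2, 3) has no saddle point. Let Player I play a with probability p; indifference gives −p + 7(1−p) = 11p − 8(1−p), so p = 5/9.
Similarly Player II's optimal q on 2 is 19/27, and the value is -1·(19/27) + (11)·(8/27) = 23/9.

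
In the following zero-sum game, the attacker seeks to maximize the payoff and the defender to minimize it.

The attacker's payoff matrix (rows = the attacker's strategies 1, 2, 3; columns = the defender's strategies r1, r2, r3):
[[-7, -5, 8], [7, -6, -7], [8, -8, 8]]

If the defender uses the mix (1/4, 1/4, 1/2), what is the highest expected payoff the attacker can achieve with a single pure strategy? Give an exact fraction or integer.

4

1: (-7)·(1/4) + (-5)·(1/4) + (8)·(1/2) = 1.
2: (7)·(1/4) + (-6)·(1/4) + (-7)·(1/2) = -13/4.
3: (8)·(1/4) + (-8)·(1/4) + (8)·(1/2) = 4.
The best pure response is 3 with expected payoff 4.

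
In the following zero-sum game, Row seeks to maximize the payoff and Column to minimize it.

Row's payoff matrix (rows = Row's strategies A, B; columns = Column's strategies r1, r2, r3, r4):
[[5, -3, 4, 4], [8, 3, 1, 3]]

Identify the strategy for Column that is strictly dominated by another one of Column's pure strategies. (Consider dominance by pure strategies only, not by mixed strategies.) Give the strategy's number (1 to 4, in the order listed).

1

Column prefers columns that give Row less. Compare r1 with r2: -3 < 5, 3 < 8.
So r2 strictly dominates r1 for Column; r1 is strictly dominated.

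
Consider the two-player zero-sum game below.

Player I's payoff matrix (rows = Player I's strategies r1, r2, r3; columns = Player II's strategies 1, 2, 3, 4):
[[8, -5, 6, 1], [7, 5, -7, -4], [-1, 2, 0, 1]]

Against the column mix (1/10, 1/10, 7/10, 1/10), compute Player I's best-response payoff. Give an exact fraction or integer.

r1: (8)·(1/10) + (-5)·(1/10) + (6)·(7/10) + (1)·(1/10) = 23/5.
r2: (7)·(1/10) + (5)·(1/10) + (-7)·(7/10) + (-4)·(1/10) = -41/10.
r3: (-1)·(1/10) + (2)·(1/10) + (0)·(7/10) + (1)·(1/10) = 1/5.
The best pure response is r1 with expected payoff 23/5.

23/5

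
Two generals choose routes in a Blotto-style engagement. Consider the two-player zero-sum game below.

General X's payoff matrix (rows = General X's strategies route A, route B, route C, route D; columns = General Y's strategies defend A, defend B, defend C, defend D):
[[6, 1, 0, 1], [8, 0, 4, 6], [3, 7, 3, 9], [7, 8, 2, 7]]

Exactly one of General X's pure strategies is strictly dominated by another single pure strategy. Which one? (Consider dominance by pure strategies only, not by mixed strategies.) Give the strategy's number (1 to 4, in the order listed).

1

Compare route A with route D: 7 > 6, 8 > 1, 2 > 0, 7 > 1.
So route D strictly dominates route A for General X; route A is strictly dominated.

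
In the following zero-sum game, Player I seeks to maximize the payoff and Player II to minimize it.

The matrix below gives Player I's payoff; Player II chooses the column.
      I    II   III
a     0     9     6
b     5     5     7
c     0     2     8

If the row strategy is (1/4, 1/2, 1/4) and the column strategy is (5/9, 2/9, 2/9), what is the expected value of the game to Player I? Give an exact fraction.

Against (5/9, 2/9, 2/9), each row's expected payoff is a: 10/3; b: 49/9; c: 20/9.
Taking the (1/4, 1/2, 1/4)-weighted average: (1/4)·(10/3) + (1/2)·(49/9) + (1/4)·(20/9) = 37/9.

37/9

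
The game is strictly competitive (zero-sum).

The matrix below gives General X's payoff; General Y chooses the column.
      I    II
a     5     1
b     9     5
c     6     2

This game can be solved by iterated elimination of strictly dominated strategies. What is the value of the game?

Row a is strictly dominated by row b (9>5, 5>1); eliminate a.
Row c is strictly dominated by row b (9>6, 5>2); eliminate c.
Column I is strictly dominated by II for General Y (5<9); eliminate I.
Only (b, II) remains, with payoff 5.

5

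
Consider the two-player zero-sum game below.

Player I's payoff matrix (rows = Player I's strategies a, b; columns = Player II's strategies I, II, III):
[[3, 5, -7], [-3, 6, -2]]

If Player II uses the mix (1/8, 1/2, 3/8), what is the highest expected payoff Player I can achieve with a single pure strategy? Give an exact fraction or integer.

a: (3)·(1/8) + (5)·(1/2) + (-7)·(3/8) = 1/4.
b: (-3)·(1/8) + (6)·(1/2) + (-2)·(3/8) = 15/8.
The best pure response is b with expected payoff 15/8.

15/8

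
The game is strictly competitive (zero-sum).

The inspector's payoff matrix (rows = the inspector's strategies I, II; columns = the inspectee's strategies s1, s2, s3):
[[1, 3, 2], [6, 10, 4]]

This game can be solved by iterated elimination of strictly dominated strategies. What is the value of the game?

Column s2 is strictly dominated by s1 for the inspectee (1<3, 6<10); eliminate s2.
Row I is strictly dominated by row II (6>1, 4>2); eliminate I.
Column s1 is strictly dominated by s3 for the inspectee (4<6); eliminate s1.
Only (II, s3) remains, with payoff 4.

4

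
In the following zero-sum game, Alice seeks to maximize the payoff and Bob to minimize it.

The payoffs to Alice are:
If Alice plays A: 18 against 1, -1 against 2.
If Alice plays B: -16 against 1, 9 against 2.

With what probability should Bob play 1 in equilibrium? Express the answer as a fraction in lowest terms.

5/22

Row minima are -1 and -16, so Alice's maximin is -1; column maxima are 18 and 9, so Bob's minimax is 9. These differ, so the equilibrium is in mixed strategies.
Let Bob play 1 with probability q. Alice is indifferent when 18q − (1−q) = −16q + 9(1−q), giving q = 5/22.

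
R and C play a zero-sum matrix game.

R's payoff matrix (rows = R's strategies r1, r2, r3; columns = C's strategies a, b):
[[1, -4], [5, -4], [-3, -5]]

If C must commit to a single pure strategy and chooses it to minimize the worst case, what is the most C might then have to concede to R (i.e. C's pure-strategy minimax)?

The worst case (largest entry) in each column is a: 5, b: -4.
The best (smallest) of these is -4.

-4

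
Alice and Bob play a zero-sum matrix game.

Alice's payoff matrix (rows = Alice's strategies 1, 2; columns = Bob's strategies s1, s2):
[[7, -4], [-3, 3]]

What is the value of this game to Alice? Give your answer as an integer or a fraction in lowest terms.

9/17

Row minima are -4 and -3, so Alice's maximin is -3; column maxima are 7 and 3, so Bob's minimax is 3. These differ, so the equilibrium is in mixed strategies.
Let Alice play 1 with probability p. Bob is indifferent when 7p − 3(1−p) = −4p + 3(1−p), giving p = 6/17.
Let Bob play s1 with probability q. Alice is indifferent when 7q − 4(1−q) = −3q + 3(1−q), giving q = 7/17.
The value is 7·(7/17) + (-4)·(10/17) = 9/17.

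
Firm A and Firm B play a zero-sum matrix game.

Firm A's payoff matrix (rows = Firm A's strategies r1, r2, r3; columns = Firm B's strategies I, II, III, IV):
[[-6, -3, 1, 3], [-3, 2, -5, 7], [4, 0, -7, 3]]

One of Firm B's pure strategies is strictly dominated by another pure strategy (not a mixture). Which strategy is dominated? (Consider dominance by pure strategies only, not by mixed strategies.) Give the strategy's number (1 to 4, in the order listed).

4

Firm B prefers columns that give Firm A less. Compare IV with II: -3 < 3, 2 < 7, 0 < 3.
So II strictly dominates IV for Firm B; IV is strictly dominated.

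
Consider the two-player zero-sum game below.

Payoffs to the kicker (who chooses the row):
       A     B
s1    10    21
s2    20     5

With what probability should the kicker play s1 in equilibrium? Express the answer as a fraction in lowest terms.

15/26

Row minima are 10 and 5, so the kicker's maximin is 10; column maxima are 20 and 21, so the goalkeeper's minimax is 20. These differ, so the equilibrium is in mixed strategies.
Let the kicker play s1 with probability p. The goalkeeper is indifferent when 10p + 20(1−p) = 21p + 5(1−p), giving p = 15/26.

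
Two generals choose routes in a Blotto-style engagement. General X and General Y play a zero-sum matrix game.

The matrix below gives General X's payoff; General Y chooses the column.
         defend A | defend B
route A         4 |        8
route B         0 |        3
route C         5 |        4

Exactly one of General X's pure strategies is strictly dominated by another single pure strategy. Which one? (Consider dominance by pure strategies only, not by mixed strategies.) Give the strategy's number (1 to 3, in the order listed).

2

Compare route B with route A: 4 > 0, 8 > 3.
So route A strictly dominates route B for General X; route B is strictly dominated.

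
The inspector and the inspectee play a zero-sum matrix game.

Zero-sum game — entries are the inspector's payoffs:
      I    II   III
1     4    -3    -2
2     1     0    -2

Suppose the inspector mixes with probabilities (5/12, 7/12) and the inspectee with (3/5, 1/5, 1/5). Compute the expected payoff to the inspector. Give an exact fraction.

Against (3/5, 1/5, 1/5), each row's expected payoff is 1: 7/5; 2: 1/5.
Taking the (5/12, 7/12)-weighted average: (5/12)·(7/5) + (7/12)·(1/5) = 7/10.

7/10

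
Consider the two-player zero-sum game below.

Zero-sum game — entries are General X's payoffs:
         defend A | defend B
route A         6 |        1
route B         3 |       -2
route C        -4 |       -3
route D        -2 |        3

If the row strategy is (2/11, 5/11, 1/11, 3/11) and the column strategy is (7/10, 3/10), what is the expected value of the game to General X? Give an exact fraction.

113/110

Against (7/10, 3/10), each row's expected payoff is route A: 9/2; route B: 3/2; route C: -37/10; route D: -1/2.
Taking the (2/11, 5/11, 1/11, 3/11)-weighted average: (2/11)·(9/2) + (5/11)·(3/2) + (1/11)·(-37/10) + (3/11)·(-1/2) = 113/110.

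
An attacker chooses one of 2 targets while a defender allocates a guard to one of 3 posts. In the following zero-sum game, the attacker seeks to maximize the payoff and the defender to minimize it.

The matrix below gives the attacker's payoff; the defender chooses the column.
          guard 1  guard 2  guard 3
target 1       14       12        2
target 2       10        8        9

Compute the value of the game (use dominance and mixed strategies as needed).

Column guard 1 is strictly dominated by guard 2 for the defender (it gives the attacker more in every row).
The remaining 2×2 game on (target 1, target 2) × (guard 2, guard 3) has no saddle point. Let the attacker play target 1 with probability p; indifference gives 12p + 8(1−p) = 2p + 9(1−p), so p = 1/11.
Similarly the defender's optimal q on guard 2 is 7/11, and the value is 12·(7/11) + (2)·(4/11) = 92/11.

92/11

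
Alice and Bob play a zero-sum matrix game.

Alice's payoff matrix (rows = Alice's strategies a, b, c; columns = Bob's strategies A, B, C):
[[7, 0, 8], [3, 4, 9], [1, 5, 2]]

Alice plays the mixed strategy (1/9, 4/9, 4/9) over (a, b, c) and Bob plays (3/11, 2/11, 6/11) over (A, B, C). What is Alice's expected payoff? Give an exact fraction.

Against (3/11, 2/11, 6/11), each row's expected payoff is a: 69/11; b: 71/11; c: 25/11.
Taking the (1/9, 4/9, 4/9)-weighted average: (1/9)·(69/11) + (4/9)·(71/11) + (4/9)·(25/11) = 151/33.

151/33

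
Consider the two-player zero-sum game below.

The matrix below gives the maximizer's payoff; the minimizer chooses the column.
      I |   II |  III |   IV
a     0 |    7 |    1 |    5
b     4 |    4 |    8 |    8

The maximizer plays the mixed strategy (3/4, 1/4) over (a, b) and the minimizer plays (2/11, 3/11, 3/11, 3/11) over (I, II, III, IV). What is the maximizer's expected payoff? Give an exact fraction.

185/44

Against (2/11, 3/11, 3/11, 3/11), each row's expected payoff is a: 39/11; b: 68/11.
Taking the (3/4, 1/4)-weighted average: (3/4)·(39/11) + (1/4)·(68/11) = 185/44.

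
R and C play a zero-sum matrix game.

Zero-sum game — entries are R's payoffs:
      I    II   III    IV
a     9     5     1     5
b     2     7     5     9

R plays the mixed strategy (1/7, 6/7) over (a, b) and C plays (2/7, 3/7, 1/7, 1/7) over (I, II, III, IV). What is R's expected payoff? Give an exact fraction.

Against (2/7, 3/7, 1/7, 1/7), each row's expected payoff is a: 39/7; b: 39/7.
Taking the (1/7, 6/7)-weighted average: (1/7)·(39/7) + (6/7)·(39/7) = 39/7.

39/7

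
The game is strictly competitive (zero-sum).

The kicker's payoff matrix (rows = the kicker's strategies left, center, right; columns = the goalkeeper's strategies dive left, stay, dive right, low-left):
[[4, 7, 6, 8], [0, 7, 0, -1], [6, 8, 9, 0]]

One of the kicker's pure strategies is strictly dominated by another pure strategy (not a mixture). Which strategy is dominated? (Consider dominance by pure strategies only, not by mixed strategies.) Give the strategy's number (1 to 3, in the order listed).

2

Compare center with right: 6 > 0, 8 > 7, 9 > 0, 0 > -1.
So right strictly dominates center for the kicker; center is strictly dominated.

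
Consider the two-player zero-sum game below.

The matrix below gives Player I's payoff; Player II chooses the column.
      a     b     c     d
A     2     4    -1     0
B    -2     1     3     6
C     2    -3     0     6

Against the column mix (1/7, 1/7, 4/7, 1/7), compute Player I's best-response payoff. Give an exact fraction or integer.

17/7

A: (2)·(1/7) + (4)·(1/7) + (-1)·(4/7) + (0)·(1/7) = 2/7.
B: (-2)·(1/7) + (1)·(1/7) + (3)·(4/7) + (6)·(1/7) = 17/7.
C: (2)·(1/7) + (-3)·(1/7) + (0)·(4/7) + (6)·(1/7) = 5/7.
The best pure response is B with expected payoff 17/7.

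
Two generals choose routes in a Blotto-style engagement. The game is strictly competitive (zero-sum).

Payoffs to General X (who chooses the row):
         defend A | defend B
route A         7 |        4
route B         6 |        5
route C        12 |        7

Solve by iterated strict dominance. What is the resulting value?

Column defend A is strictly dominated by defend B for General Y (4<7, 5<6, 7<12); eliminate defend A.
Row route B is strictly dominated by row route C (7>5); eliminate route B.
Row route A is strictly dominated by row route C (7>4); eliminate route A.
Only (route C, defend B) remains, with payoff 7.

7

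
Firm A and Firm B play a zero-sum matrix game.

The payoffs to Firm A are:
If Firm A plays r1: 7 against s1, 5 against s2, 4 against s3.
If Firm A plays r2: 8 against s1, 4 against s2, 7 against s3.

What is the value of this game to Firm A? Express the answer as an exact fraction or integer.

Column s1 is strictly dominated by s3 for Firm B (it gives Firm A more in every row).
The remaining 2×2 game on (r1, r2) × (s2, s3) has no saddle point. Let Firm A play r1 with probability p; indifference gives 5p + 4(1−p) = 4p + 7(1−p), so p = 3/4.
Similarly Firm B's optimal q on s2 is 3/4, and the value is 5·(3/4) + (4)·(1/4) = 19/4.

19/4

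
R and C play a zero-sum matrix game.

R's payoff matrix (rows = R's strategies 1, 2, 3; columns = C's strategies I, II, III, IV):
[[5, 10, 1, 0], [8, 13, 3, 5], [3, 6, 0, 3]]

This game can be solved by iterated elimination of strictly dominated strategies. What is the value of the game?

Column I is strictly dominated by III for C (1<5, 3<8, 0<3); eliminate I.
Row 3 is strictly dominated by row 2 (13>6, 3>0, 5>3); eliminate 3.
Column II is strictly dominated by III for C (1<10, 3<13); eliminate II.
Row 1 is strictly dominated by row 2 (3>1, 5>0); eliminate 1.
Column IV is strictly dominated by III for C (3<5); eliminate IV.
Only (2, III) remains, with payoff 3.

3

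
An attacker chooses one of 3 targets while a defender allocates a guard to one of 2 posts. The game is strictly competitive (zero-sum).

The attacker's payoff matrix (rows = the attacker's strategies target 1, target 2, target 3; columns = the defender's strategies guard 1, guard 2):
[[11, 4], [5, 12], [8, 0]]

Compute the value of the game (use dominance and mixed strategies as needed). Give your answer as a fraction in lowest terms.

Row target 3 is strictly dominated by row target 1, so the attacker never plays it.
The remaining 2×2 game on (target 1, target 2) × (guard 1, guard 2) has no saddle point. Let the attacker play target 1 with probability p; indifference gives 11p + 5(1−p) = 4p + 12(1−p), so p = 1/2.
Similarly the defender's optimal q on guard 1 is 4/7, and the value is 11·(4/7) + (4)·(3/7) = 8.

8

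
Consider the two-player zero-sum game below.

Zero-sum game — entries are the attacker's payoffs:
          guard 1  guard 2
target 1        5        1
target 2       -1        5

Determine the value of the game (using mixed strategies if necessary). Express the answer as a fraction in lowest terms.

Row minima are 1 and -1, so the attacker's maximin is 1; column maxima are 5 and 5, so the defender's minimax is 5. These differ, so the equilibrium is in mixed strategies.
Let the attacker play target 1 with probability p. The defender is indifferent when 5p − (1−p) = p + 5(1−p), giving p = 3/5.
Let the defender play guard 1 with probability q. The attacker is indifferent when 5q + (1−q) = −q + 5(1−q), giving q = 2/5.
The value is 5·(2/5) + (1)·(3/5) = 13/5.

13/5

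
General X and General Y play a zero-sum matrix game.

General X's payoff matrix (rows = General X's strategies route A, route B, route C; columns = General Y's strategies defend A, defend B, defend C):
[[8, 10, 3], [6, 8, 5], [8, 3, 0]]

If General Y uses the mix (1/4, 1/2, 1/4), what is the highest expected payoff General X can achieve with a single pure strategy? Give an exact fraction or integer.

31/4

route A: (8)·(1/4) + (10)·(1/2) + (3)·(1/4) = 31/4.
route B: (6)·(1/4) + (8)·(1/2) + (5)·(1/4) = 27/4.
route C: (8)·(1/4) + (3)·(1/2) + (0)·(1/4) = 7/2.
The best pure response is route A with expected payoff 31/4.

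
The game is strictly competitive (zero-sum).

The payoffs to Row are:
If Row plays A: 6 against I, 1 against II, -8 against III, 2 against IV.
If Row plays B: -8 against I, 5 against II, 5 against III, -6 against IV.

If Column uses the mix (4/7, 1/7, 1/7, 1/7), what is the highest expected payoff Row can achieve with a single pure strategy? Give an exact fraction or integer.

19/7

A: (6)·(4/7) + (1)·(1/7) + (-8)·(1/7) + (2)·(1/7) = 19/7.
B: (-8)·(4/7) + (5)·(1/7) + (5)·(1/7) + (-6)·(1/7) = -4.
The best pure response is A with expected payoff 19/7.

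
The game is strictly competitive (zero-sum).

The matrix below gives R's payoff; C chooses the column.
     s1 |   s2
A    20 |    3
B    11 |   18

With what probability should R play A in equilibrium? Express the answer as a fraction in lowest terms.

Row minima are 3 and 11, so R's maximin is 11; column maxima are 20 and 18, so C's minimax is 18. These differ, so the equilibrium is in mixed strategies.
Let R play A with probability p. C is indifferent when 20p + 11(1−p) = 3p + 18(1−p), giving p = 7/24.

7/24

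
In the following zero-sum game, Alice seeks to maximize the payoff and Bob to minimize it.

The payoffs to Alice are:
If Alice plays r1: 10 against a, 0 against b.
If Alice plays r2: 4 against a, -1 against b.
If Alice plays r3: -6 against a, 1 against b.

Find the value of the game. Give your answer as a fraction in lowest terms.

10/17

Row r2 is strictly dominated by row r1, so Alice never plays it.
The remaining 2×2 game on (r1, r3) × (a, b) has no saddle point. Let Alice play r1 with probability p; indifference gives 10p − 6(1−p) = (1−p), so p = 7/17.
Similarly Bob's optimal q on a is 1/17, and the value is 10·(1/17) + (0)·(16/17) = 10/17.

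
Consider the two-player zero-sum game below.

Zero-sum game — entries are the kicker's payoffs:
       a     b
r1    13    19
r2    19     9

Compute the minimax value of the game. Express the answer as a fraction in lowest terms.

Row minima are 13 and 9, so the kicker's maximin is 13; column maxima are 19 and 19, so the goalkeeper's minimax is 19. These differ, so the equilibrium is in mixed strategies.
Let the kicker play r1 with probability p. The goalkeeper is indifferent when 13p + 19(1−p) = 19p + 9(1−p), giving p = 5/8.
Let the goalkeeper play a with probability q. The kicker is indifferent when 13q + 19(1−q) = 19q + 9(1−q), giving q = 5/8.
The value is 13·(5/8) + (19)·(3/8) = 61/4.

61/4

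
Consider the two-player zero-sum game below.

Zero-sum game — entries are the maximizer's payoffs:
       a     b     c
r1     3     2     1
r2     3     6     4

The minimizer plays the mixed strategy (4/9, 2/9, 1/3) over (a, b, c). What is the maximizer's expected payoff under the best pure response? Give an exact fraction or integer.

r1: (3)·(4/9) + (2)·(2/9) + (1)·(1/3) = 19/9.
r2: (3)·(4/9) + (6)·(2/9) + (4)·(1/3) = 4.
The best pure response is r2 with expected payoff 4.

4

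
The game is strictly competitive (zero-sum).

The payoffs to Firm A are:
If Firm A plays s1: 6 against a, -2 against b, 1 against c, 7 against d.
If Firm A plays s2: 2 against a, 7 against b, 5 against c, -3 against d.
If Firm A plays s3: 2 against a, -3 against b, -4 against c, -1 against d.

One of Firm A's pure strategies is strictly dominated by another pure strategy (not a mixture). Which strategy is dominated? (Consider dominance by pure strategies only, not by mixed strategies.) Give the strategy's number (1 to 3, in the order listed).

Compare s3 with s1: 6 > 2, -2 > -3, 1 > -4, 7 > -1.
So s1 strictly dominates s3 for Firm A; s3 is strictly dominated.

3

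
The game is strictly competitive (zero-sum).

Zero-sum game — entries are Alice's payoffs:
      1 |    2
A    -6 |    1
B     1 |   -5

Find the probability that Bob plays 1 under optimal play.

Row minima are -6 and -5, so Alice's maximin is -5; column maxima are 1 and 1, so Bob's minimax is 1. These differ, so the equilibrium is in mixed strategies.
Let Bob play 1 with probability q. Alice is indifferent when −6q + (1−q) = q − 5(1−q), giving q = 6/13.

6/13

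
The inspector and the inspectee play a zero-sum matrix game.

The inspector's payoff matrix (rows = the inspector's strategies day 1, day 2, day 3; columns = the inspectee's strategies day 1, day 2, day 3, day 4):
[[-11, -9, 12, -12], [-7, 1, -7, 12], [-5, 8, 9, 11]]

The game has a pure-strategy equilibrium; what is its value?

-5

Row minima: -12, -7, -5 → the inspector's maximin is -5.
Column maxima: -5, 8, 12, 12 → the inspectee's minimax is -5.
They coincide at (day 3, day 1), so the value is -5.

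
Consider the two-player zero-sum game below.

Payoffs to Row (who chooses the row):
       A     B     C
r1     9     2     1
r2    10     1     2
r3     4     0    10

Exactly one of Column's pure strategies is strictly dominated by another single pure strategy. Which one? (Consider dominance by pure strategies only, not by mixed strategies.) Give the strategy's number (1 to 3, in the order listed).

1

Column prefers columns that give Row less. Compare A with B: 2 < 9, 1 < 10, 0 < 4.
So B strictly dominates A for Column; A is strictly dominated.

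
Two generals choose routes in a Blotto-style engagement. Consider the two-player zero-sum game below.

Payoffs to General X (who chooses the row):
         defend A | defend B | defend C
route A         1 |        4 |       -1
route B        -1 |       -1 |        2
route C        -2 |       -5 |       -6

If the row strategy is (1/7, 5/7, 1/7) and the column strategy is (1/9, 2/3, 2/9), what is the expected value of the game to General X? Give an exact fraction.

-4/7

Against (1/9, 2/3, 2/9), each row's expected payoff is route A: 23/9; route B: -1/3; route C: -44/9.
Taking the (1/7, 5/7, 1/7)-weighted average: (1/7)·(23/9) + (5/7)·(-1/3) + (1/7)·(-44/9) = -4/7.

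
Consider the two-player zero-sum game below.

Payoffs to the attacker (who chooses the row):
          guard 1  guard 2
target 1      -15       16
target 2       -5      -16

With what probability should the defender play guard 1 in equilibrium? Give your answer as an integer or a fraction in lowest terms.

16/21

Row minima are -15 and -16, so the attacker's maximin is -15; column maxima are -5 and 16, so the defender's minimax is -5. These differ, so the equilibrium is in mixed strategies.
Let the defender play guard 1 with probability q. The attacker is indifferent when −15q + 16(1−q) = −5q − 16(1−q), giving q = 16/21.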